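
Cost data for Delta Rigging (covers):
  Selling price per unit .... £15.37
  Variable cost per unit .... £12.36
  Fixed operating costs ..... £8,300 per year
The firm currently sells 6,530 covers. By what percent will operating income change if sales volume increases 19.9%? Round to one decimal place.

Contribution at this volume is 6,530 × £3.01 = £19,655.30.
Subtracting fixed costs: EBIT = £19,655.30 − £8,300 = £11,355.30.
So DOL = total CM / EBIT = £19,655.30 / £11,355.30 = 1.7309.
So EBIT moves 1.7309 × (+19.9%) = +34.4%.

+34.4%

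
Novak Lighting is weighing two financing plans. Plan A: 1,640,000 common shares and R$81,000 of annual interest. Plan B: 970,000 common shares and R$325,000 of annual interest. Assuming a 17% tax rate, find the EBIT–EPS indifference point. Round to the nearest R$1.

R$678,254

Set EPS_A = EPS_B: (EBIT − R$81,000)(1 − 0.17) ÷ 1,640,000 = (EBIT − R$325,000)(1 − 0.17) ÷ 970,000.
The (1 − t) factor cancels: (EBIT − 81,000) × 970,000 = (EBIT − 325,000) × 1,640,000.
Solving, EBIT = (325,000·1,640,000 − 81,000·970,000) / (1,640,000 − 970,000) = 454,430,000,000 / 670,000 = 678,253.73.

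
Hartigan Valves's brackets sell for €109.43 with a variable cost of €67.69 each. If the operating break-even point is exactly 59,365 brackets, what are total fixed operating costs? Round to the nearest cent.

Each unit contributes €109.43 − €67.69 = €41.74.
Fixed costs = break-even units × CM = 59,365 × €41.74 = €2,477,895.10.

€2,477,895.10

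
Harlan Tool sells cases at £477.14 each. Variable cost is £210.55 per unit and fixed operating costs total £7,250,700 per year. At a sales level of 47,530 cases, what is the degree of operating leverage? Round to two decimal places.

Total contribution margin = 47,530 × £266.59 = £12,671,022.70.
Subtracting fixed costs: EBIT = £12,671,022.70 − £7,250,700 = £5,420,322.70.
DOL = contribution ÷ EBIT = £12,671,022.70 ÷ £5,420,322.70 = 2.3377.

2.34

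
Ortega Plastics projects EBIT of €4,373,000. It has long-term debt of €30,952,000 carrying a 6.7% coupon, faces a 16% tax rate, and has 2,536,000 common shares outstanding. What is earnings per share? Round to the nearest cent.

€0.76

Pre-tax income = €4,373,000 − €2,073,784.00 = €2,299,216.00.
Net income = €2,299,216.00 × (1 − 0.16) = €1,931,341.44.
EPS = €1,931,341.44 ÷ 2,536,000 = €0.76.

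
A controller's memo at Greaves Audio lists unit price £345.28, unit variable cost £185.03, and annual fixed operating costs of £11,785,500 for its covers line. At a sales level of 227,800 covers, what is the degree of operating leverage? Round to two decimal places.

At 227,800 units, contribution = 227,800 × £160.25 = £36,504,950.00.
Subtracting fixed costs: EBIT = £36,504,950.00 − £11,785,500 = £24,719,450.00.
So DOL = total CM / EBIT = £36,504,950.00 / £24,719,450.00 = 1.4768.

1.48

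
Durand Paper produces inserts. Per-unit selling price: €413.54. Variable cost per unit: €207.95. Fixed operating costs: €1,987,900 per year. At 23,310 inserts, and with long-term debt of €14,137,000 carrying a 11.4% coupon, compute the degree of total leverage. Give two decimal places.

4.02

Contribution at this volume is 23,310 × €205.59 = €4,792,302.90.
Operating income = contribution − fixed costs = €4,792,302.90 − €1,987,900 = €2,804,402.90. Interest = €1,611,618.00, so EBIT − I = €1,192,784.90.
Degree of total leverage = total CM / (EBIT − interest) = €4,792,302.90 / €1,192,784.90 = 4.0177.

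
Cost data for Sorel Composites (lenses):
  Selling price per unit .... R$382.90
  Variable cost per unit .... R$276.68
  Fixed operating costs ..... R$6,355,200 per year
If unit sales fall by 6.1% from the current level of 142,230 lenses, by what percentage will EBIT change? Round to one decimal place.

-10.5%

At 142,230 units, contribution = 142,230 × R$106.22 = R$15,107,670.60.
Subtracting fixed costs: EBIT = R$15,107,670.60 − R$6,355,200 = R$8,752,470.60.
So DOL = total CM / EBIT = R$15,107,670.60 / R$8,752,470.60 = 1.7261.
%ΔEBIT = DOL × %ΔSales = 1.7261 × -6.1% = -10.5%.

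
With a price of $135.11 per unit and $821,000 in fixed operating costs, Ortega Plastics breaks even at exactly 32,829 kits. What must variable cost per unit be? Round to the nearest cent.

At break-even, FC = Q × (P − VC), so P − VC = $821,000 ÷ 32,829 = $25.0084.
Variable cost per unit = $135.11 − $25.0084 = $110.10.

$110.10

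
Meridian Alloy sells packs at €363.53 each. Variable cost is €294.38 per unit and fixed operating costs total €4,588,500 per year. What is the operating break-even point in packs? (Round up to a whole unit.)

Each unit contributes €363.53 − €294.38 = €69.15.
Units to break even: €4,588,500 ÷ €69.15 = 66,355.75, rounded up to 66,356.

66,356 packs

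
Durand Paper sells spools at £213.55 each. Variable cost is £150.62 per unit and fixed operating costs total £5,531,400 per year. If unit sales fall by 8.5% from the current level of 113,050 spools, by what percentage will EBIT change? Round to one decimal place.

-38.2%

Contribution at this volume is 113,050 × £62.93 = £7,114,236.50.
Subtracting fixed costs: EBIT = £7,114,236.50 − £5,531,400 = £1,582,836.50.
So DOL = total CM / EBIT = £7,114,236.50 / £1,582,836.50 = 4.4946.
%ΔEBIT = DOL × %ΔSales = 4.4946 × -8.5% = -38.2%.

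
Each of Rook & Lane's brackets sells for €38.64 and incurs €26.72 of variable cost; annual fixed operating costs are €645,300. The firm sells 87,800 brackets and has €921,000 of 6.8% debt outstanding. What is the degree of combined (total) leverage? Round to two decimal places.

At 87,800 units, contribution = 87,800 × €11.92 = €1,046,576.00.
EBIT = €1,046,576.00 − €645,300 = €401,276.00. Interest = €62,628.00, so EBIT − I = €338,648.00.
Degree of total leverage = total CM / (EBIT − interest) = €1,046,576.00 / €338,648.00 = 3.0905.

3.09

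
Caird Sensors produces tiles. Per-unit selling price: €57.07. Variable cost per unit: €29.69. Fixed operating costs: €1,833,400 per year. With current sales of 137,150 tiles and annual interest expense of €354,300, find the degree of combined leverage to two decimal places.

2.40

At 137,150 units, contribution = 137,150 × €27.38 = €3,755,167.00.
Operating income = contribution − fixed costs = €3,755,167.00 − €1,833,400 = €1,921,767.00. Interest = €354,300.00.
DOL = €3,755,167.00 ÷ €1,921,767.00 = 1.9540; DFL = €1,921,767.00 ÷ €1,567,467.00 = 1.2260.
Combined leverage = 1.9540 × 1.2260 = 2.3956.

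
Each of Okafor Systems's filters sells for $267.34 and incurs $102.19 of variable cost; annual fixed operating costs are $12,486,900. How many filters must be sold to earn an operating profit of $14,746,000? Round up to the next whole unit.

164,898 filters

Each unit contributes $267.34 − $102.19 = $165.15.
Need Q such that Q × $165.15 − $12,486,900 = $14,746,000, i.e. Q = $27,232,900 / $165.15 = 164,897.97 → 164,898.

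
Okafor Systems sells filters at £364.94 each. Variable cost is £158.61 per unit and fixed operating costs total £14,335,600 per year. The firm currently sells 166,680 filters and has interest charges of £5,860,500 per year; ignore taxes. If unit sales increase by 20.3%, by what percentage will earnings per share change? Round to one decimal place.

Contribution at this volume is 166,680 × £206.33 = £34,391,084.40.
Operating income = contribution − fixed costs = £34,391,084.40 − £14,335,600 = £20,055,484.40.
After interest of £5,860,500.00, pre-tax earnings = £14,194,984.40.
DCL = total CM / (EBIT − I) = £34,391,084.40 / £14,194,984.40 = 2.4228.
EPS therefore changes by 2.4228 × (+20.3%) = +49.2%.

+49.2%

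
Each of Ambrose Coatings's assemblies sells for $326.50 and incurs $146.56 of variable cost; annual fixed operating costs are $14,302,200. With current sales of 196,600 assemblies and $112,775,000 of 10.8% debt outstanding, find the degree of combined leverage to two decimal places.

At 196,600 units, contribution = 196,600 × $179.94 = $35,376,204.00.
Subtracting fixed costs: EBIT = $35,376,204.00 − $14,302,200 = $21,074,004.00. Interest = $12,179,700.00, so EBIT − I = $8,894,304.00.
Degree of total leverage = total CM / (EBIT − interest) = $35,376,204.00 / $8,894,304.00 = 3.9774.

3.98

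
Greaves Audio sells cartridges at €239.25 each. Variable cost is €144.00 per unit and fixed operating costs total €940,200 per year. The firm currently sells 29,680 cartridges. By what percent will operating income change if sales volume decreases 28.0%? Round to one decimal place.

Contribution at this volume is 29,680 × €95.25 = €2,827,020.00.
Operating income = contribution − fixed costs = €2,827,020.00 − €940,200 = €1,886,820.00.
So DOL = total CM / EBIT = €2,827,020.00 / €1,886,820.00 = 1.4983.
Operating income changes by 1.4983 × -28.0% = -42.0%.

-42.0%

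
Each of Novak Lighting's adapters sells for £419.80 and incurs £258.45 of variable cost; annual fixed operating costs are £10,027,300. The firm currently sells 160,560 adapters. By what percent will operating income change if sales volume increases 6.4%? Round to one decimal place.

Contribution at this volume is 160,560 × £161.35 = £25,906,356.00.
Subtracting fixed costs: EBIT = £25,906,356.00 − £10,027,300 = £15,879,056.00.
Degree of operating leverage = £25,906,356.00 / £15,879,056.00 = 1.6315.
%ΔEBIT = DOL × %ΔSales = 1.6315 × +6.4% = +10.4%.

+10.4%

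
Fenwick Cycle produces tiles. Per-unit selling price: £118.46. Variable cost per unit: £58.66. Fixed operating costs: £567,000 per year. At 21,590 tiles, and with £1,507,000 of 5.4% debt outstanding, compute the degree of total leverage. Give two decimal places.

2.01

Contribution at this volume is 21,590 × £59.80 = £1,291,082.00.
Subtracting fixed costs: EBIT = £1,291,082.00 − £567,000 = £724,082.00. Interest = £81,378.00, so EBIT − I = £642,704.00.
DCL = contribution ÷ (EBIT − I) = £1,291,082.00 ÷ £642,704.00 = 2.0088.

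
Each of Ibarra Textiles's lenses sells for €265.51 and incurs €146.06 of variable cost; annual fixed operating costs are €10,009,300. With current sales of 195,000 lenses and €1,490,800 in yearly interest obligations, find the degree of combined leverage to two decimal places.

Total contribution margin = 195,000 × €119.45 = €23,292,750.00.
Subtracting fixed costs: EBIT = €23,292,750.00 − €10,009,300 = €13,283,450.00. Interest = €1,490,800.00.
DOL = €23,292,750.00 ÷ €13,283,450.00 = 1.7535; DFL = €13,283,450.00 ÷ €11,792,650.00 = 1.1264.
DCL = DOL × DFL = 1.7535 × 1.1264 = 1.9751.

1.98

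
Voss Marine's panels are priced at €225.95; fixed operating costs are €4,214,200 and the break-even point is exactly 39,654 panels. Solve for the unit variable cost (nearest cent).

At break-even, FC = Q × (P − VC), so P − VC = €4,214,200 ÷ 39,654 = €106.2743.
Variable cost per unit = €225.95 − €106.2743 = €119.68.

€119.68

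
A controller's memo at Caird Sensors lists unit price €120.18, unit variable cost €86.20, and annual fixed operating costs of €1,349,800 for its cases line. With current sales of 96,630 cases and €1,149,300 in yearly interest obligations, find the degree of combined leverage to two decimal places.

4.19

At 96,630 units, contribution = 96,630 × €33.98 = €3,283,487.40.
Subtracting fixed costs: EBIT = €3,283,487.40 − €1,349,800 = €1,933,687.40. Interest = €1,149,300.00.
DOL = €3,283,487.40 ÷ €1,933,687.40 = 1.6980; DFL = €1,933,687.40 ÷ €784,387.40 = 2.4652.
Combined leverage = 1.6980 × 2.4652 = 4.1859.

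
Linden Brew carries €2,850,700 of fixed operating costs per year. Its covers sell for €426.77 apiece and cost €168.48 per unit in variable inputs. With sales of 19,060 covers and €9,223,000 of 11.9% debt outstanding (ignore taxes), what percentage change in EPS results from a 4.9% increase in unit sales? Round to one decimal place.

+24.7%

Total contribution margin = 19,060 × €258.29 = €4,923,007.40.
Subtracting fixed costs: EBIT = €4,923,007.40 − €2,850,700 = €2,072,307.40.
Interest = €1,097,537.00, so EBIT − I = €974,770.40.
DCL = total CM / (EBIT − I) = €4,923,007.40 / €974,770.40 = 5.0504.
%ΔEPS = DCL × %ΔSales = 5.0504 × +4.9% = +24.7%.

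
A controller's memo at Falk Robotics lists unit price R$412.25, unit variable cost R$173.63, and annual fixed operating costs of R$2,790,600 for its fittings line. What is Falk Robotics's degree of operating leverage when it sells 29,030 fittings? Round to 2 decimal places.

Total contribution margin = 29,030 × R$238.62 = R$6,927,138.60.
Operating income = contribution − fixed costs = R$6,927,138.60 − R$2,790,600 = R$4,136,538.60.
So DOL = total CM / EBIT = R$6,927,138.60 / R$4,136,538.60 = 1.6746.

1.67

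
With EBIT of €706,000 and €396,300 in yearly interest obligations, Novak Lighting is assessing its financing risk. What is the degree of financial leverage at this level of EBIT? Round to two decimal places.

2.28

Annual interest charges come to €396,300.00.
DFL = EBIT ÷ (EBIT − I) = €706,000 ÷ (€706,000 − €396,300.00) = €706,000 ÷ €309,700.00 = 2.2796.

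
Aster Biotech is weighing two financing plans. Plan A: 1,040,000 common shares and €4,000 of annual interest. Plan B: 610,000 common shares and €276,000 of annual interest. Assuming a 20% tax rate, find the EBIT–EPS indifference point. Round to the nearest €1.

Set EPS_A = EPS_B: (EBIT − €4,000)(1 − 0.20) ÷ 1,040,000 = (EBIT − €276,000)(1 − 0.20) ÷ 610,000.
The (1 − t) factor cancels: (EBIT − 4,000) × 610,000 = (EBIT − 276,000) × 1,040,000.
EBIT × (1,040,000 − 610,000) = 276,000 × 1,040,000 − 4,000 × 610,000 = 284,600,000,000, so EBIT = 284,600,000,000 ÷ 430,000 = 661,860.47.

€661,860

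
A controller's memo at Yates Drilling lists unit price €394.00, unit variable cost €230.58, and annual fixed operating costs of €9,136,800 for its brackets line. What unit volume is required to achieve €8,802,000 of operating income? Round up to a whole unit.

109,772 brackets

Contribution margin per unit = €394.00 − €230.58 = €163.42.
Required volume = (fixed costs + target profit) ÷ CM = (€9,136,800 + €8,802,000) ÷ €163.42 = 109,771.14, so 109,772 brackets.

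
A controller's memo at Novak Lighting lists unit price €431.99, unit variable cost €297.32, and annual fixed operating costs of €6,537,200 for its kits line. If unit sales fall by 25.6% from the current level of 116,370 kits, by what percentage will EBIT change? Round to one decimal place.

Total contribution margin = 116,370 × €134.67 = €15,671,547.90.
Subtracting fixed costs: EBIT = €15,671,547.90 − €6,537,200 = €9,134,347.90.
Degree of operating leverage = €15,671,547.90 / €9,134,347.90 = 1.7157.
%ΔEBIT = DOL × %ΔSales = 1.7157 × -25.6% = -43.9%.

-43.9%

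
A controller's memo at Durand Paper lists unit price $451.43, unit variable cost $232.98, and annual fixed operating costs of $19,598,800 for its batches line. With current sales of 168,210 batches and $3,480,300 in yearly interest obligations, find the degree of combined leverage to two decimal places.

At 168,210 units, contribution = 168,210 × $218.45 = $36,745,474.50.
Subtracting fixed costs: EBIT = $36,745,474.50 − $19,598,800 = $17,146,674.50. Interest = $3,480,300.00.
DOL = $36,745,474.50 ÷ $17,146,674.50 = 2.1430; DFL = $17,146,674.50 ÷ $13,666,374.50 = 1.2547.
Combined leverage = 2.1430 × 1.2547 = 2.6888.

2.69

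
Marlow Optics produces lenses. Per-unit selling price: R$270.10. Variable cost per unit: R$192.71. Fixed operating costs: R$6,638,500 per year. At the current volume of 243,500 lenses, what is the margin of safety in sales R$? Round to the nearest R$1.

R$42,600,222

Unit CM = price − variable cost = R$270.10 − R$192.71 = R$77.39. Break-even units = R$6,638,500 ÷ R$77.39 = 85,779.82; break-even revenue = 85,779.82 × R$270.10 = R$23,169,128.44.
Actual sales revenue = 243,500 × R$270.10 = R$65,769,350.00.
Margin of safety = R$65,769,350.00 − R$23,169,128.44 = R$42,600,222.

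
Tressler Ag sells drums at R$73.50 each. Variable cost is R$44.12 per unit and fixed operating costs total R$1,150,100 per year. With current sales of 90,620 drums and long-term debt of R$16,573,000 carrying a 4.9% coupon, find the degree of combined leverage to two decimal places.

3.80

Contribution at this volume is 90,620 × R$29.38 = R$2,662,415.60.
EBIT = R$2,662,415.60 − R$1,150,100 = R$1,512,315.60. Interest = R$812,077.00.
DOL = R$2,662,415.60 ÷ R$1,512,315.60 = 1.7605; DFL = R$1,512,315.60 ÷ R$700,238.60 = 2.1597.
DCL = DOL × DFL = 1.7605 × 2.1597 = 3.8022.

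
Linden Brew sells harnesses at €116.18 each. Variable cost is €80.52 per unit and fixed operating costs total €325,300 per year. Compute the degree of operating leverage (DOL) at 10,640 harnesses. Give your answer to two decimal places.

Contribution at this volume is 10,640 × €35.66 = €379,422.40.
Subtracting fixed costs: EBIT = €379,422.40 − €325,300 = €54,122.40.
DOL = contribution ÷ EBIT = €379,422.40 ÷ €54,122.40 = 7.0105.

7.01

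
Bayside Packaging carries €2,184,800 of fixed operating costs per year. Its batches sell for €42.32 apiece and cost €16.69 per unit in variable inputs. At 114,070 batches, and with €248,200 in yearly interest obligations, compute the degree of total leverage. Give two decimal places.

5.96

Total contribution margin = 114,070 × €25.63 = €2,923,614.10.
Operating income = contribution − fixed costs = €2,923,614.10 − €2,184,800 = €738,814.10. Interest = €248,200.00.
DOL = €2,923,614.10 ÷ €738,814.10 = 3.9572; DFL = €738,814.10 ÷ €490,614.10 = 1.5059.
Combined leverage = 3.9572 × 1.5059 = 5.9591.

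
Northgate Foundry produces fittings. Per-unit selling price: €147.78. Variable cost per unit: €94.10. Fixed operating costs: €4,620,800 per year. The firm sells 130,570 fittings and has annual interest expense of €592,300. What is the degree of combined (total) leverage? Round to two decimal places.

3.90

Contribution at this volume is 130,570 × €53.68 = €7,008,997.60.
Operating income = contribution − fixed costs = €7,008,997.60 − €4,620,800 = €2,388,197.60. Interest = €592,300.00, so EBIT − I = €1,795,897.60.
DCL = contribution ÷ (EBIT − I) = €7,008,997.60 ÷ €1,795,897.60 = 3.9028.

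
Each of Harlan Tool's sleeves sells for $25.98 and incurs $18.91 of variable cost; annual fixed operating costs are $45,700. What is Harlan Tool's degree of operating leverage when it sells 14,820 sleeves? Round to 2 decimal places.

1.77

Contribution at this volume is 14,820 × $7.07 = $104,777.40.
EBIT = $104,777.40 − $45,700 = $59,077.40.
So DOL = total CM / EBIT = $104,777.40 / $59,077.40 = 1.7736.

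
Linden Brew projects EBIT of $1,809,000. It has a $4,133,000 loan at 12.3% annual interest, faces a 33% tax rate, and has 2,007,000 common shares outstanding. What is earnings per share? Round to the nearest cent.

Interest = $508,359.00, so EBT = $1,809,000 − $508,359.00 = $1,300,641.00.
Net income = $1,300,641.00 × (1 − 0.33) = $871,429.47.
Per share: $871,429.47 / 2,007,000 shares = $0.43.

$0.43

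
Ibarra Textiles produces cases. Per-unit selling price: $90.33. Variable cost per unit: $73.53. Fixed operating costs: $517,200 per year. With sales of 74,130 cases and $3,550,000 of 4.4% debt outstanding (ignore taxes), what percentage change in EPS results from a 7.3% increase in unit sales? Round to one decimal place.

+15.9%

Contribution at this volume is 74,130 × $16.80 = $1,245,384.00.
EBIT = $1,245,384.00 − $517,200 = $728,184.00.
Interest = $156,200.00, so EBIT − I = $571,984.00.
DCL = total CM / (EBIT − I) = $1,245,384.00 / $571,984.00 = 2.1773.
EPS therefore changes by 2.1773 × (+7.3%) = +15.9%.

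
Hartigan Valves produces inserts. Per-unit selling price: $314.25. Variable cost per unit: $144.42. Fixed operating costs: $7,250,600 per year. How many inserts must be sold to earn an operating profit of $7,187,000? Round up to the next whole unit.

Each unit contributes $314.25 − $144.42 = $169.83.
Required volume = (fixed costs + target profit) ÷ CM = ($7,250,600 + $7,187,000) ÷ $169.83 = 85,012.07, so 85,013 inserts.

85,013 inserts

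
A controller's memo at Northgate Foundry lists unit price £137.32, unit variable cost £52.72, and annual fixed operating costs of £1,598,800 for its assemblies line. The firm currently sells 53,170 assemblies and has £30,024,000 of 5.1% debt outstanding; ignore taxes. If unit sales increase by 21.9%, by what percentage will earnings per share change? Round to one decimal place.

+72.0%

Total contribution margin = 53,170 × £84.60 = £4,498,182.00.
Subtracting fixed costs: EBIT = £4,498,182.00 − £1,598,800 = £2,899,382.00.
Interest = £1,531,224.00, so EBIT − I = £1,368,158.00.
Degree of combined leverage = contribution ÷ (EBIT − I) = £4,498,182.00 ÷ £1,368,158.00 = 3.2878.
%ΔEPS = DCL × %ΔSales = 3.2878 × +21.9% = +72.0%.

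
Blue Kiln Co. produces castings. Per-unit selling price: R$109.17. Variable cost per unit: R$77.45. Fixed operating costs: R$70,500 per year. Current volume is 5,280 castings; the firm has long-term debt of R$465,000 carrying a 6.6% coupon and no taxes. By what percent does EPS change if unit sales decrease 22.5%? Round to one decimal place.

-56.8%

Total contribution margin = 5,280 × R$31.72 = R$167,481.60.
Subtracting fixed costs: EBIT = R$167,481.60 − R$70,500 = R$96,981.60.
After interest of R$30,690.00, pre-tax earnings = R$66,291.60.
DCL = total CM / (EBIT − I) = R$167,481.60 / R$66,291.60 = 2.5264.
%ΔEPS = DCL × %ΔSales = 2.5264 × -22.5% = -56.8%.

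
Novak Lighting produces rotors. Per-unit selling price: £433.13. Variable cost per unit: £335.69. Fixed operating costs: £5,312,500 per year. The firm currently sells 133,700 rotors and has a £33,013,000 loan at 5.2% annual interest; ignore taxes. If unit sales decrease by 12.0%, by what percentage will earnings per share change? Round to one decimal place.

At 133,700 units, contribution = 133,700 × £97.44 = £13,027,728.00.
Subtracting fixed costs: EBIT = £13,027,728.00 − £5,312,500 = £7,715,228.00.
After interest of £1,716,676.00, pre-tax earnings = £5,998,552.00.
DCL = total CM / (EBIT − I) = £13,027,728.00 / £5,998,552.00 = 2.1718.
%ΔEPS = DCL × %ΔSales = 2.1718 × -12.0% = -26.1%.

-26.1%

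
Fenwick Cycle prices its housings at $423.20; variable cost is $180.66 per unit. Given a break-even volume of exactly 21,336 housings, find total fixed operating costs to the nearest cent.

Each unit contributes $423.20 − $180.66 = $242.54.
Fixed costs = break-even units × CM = 21,336 × $242.54 = $5,174,833.44.

$5,174,833.44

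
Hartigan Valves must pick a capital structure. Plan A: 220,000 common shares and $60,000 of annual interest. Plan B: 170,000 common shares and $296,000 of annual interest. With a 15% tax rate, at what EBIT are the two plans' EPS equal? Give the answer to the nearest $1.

$1,098,400

At indifference, (EBIT − 60,000)(1 − t)/220,000 = (EBIT − 296,000)(1 − t)/170,000.
The (1 − t) factor cancels: (EBIT − 60,000) × 170,000 = (EBIT − 296,000) × 220,000.
EBIT × (220,000 − 170,000) = 296,000 × 220,000 − 60,000 × 170,000 = 54,920,000,000, so EBIT = 54,920,000,000 ÷ 50,000 = 1,098,400.00.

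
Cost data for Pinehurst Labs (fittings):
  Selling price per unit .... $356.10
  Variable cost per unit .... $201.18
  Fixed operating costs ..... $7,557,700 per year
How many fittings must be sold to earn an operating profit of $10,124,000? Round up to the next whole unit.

Each unit contributes $356.10 − $201.18 = $154.92.
Need Q such that Q × $154.92 − $7,557,700 = $10,124,000, i.e. Q = $17,681,700 / $154.92 = 114,134.39 → 114,135.

114,135 fittings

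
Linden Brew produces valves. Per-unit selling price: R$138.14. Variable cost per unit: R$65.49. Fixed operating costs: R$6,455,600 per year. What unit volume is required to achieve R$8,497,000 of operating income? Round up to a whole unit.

205,817 valves

Each unit contributes R$138.14 − R$65.49 = R$72.65.
Required volume = (fixed costs + target profit) ÷ CM = (R$6,455,600 + R$8,497,000) ÷ R$72.65 = 205,816.93, so 205,817 valves.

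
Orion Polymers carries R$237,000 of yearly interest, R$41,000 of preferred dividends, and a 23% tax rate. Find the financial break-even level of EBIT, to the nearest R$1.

R$290,247

Preferred dividends are paid after tax, so their pre-tax equivalent is R$41,000 ÷ (1 − 0.23) = R$53,246.75.
EPS = 0 when EBIT covers interest plus the pre-tax preferred burden: R$237,000 + R$53,246.75 = R$290,246.75.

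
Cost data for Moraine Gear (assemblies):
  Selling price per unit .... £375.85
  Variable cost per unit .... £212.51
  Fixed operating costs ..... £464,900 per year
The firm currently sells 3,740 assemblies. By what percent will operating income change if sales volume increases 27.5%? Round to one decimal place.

At 3,740 units, contribution = 3,740 × £163.34 = £610,891.60.
EBIT = £610,891.60 − £464,900 = £145,991.60.
Degree of operating leverage = £610,891.60 / £145,991.60 = 4.1844.
%ΔEBIT = DOL × %ΔSales = 4.1844 × +27.5% = +115.1%.

+115.1%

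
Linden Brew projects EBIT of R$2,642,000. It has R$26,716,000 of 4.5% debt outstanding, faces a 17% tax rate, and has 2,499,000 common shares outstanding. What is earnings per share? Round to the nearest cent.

Pre-tax income = R$2,642,000 − R$1,202,220.00 = R$1,439,780.00.
After tax at 17%: net income = R$1,439,780.00 × 0.83 = R$1,195,017.40.
EPS = R$1,195,017.40 ÷ 2,499,000 = R$0.48.

R$0.48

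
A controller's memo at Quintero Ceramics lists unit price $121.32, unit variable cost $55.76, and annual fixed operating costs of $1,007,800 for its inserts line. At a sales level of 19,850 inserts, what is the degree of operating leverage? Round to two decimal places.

Contribution at this volume is 19,850 × $65.56 = $1,301,366.00.
Subtracting fixed costs: EBIT = $1,301,366.00 − $1,007,800 = $293,566.00.
DOL = contribution ÷ EBIT = $1,301,366.00 ÷ $293,566.00 = 4.4330.

4.43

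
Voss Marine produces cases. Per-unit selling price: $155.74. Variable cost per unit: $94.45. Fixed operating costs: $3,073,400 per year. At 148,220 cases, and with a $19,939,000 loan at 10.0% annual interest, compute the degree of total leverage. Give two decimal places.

2.26

Total contribution margin = 148,220 × $61.29 = $9,084,403.80.
Subtracting fixed costs: EBIT = $9,084,403.80 − $3,073,400 = $6,011,003.80. Interest = $1,993,900.00.
DOL = $9,084,403.80 ÷ $6,011,003.80 = 1.5113; DFL = $6,011,003.80 ÷ $4,017,103.80 = 1.4964.
DCL = DOL × DFL = 1.5113 × 1.4964 = 2.2615.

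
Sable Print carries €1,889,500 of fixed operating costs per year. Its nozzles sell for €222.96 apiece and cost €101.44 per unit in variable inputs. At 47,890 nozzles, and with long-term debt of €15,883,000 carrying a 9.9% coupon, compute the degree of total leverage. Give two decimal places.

2.47

Contribution at this volume is 47,890 × €121.52 = €5,819,592.80.
Subtracting fixed costs: EBIT = €5,819,592.80 − €1,889,500 = €3,930,092.80. Interest = €1,572,417.00, so EBIT − I = €2,357,675.80.
DCL = contribution ÷ (EBIT − I) = €5,819,592.80 ÷ €2,357,675.80 = 2.4684.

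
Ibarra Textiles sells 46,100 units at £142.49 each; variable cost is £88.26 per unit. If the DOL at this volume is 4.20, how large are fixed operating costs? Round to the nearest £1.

At 46,100 units, contribution = 46,100 × £54.23 = £2,500,003.00.
DOL = contribution / EBIT, so EBIT = £2,500,003.00 / 4.20 = £595,238.81.
Fixed costs = CM − EBIT = £2,500,003.00 − £595,238.81 = £1,904,764.

£1,904,764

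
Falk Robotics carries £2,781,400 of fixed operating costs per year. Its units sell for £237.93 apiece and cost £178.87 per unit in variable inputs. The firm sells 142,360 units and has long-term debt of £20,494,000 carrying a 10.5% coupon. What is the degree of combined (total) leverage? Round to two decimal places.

2.42

Contribution at this volume is 142,360 × £59.06 = £8,407,781.60.
Subtracting fixed costs: EBIT = £8,407,781.60 − £2,781,400 = £5,626,381.60. Interest = £2,151,870.00.
DOL = £8,407,781.60 ÷ £5,626,381.60 = 1.4943; DFL = £5,626,381.60 ÷ £3,474,511.60 = 1.6193.
Combined leverage = 1.4943 × 1.6193 = 2.4197.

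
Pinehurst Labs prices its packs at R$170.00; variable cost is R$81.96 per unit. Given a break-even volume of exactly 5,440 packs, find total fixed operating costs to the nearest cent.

R$478,937.60

Contribution margin per unit = R$170.00 − R$81.96 = R$88.04.
Since BE = FC / CM, FC = 5,440 × R$88.04 = R$478,937.60.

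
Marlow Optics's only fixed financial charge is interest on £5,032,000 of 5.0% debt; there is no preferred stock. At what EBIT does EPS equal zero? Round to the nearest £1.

£251,600

Annual interest = 5.0% × £5,032,000 = £251,600.00.
Without preferred stock the financial break-even is simply EBIT = interest = £251,600.00.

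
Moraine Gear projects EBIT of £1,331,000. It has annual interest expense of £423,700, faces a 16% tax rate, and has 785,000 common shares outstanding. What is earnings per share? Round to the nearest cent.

Pre-tax income = £1,331,000 − £423,700.00 = £907,300.00.
Net income = £907,300.00 × (1 − 0.16) = £762,132.00.
Per share: £762,132.00 / 785,000 shares = £0.97.

£0.97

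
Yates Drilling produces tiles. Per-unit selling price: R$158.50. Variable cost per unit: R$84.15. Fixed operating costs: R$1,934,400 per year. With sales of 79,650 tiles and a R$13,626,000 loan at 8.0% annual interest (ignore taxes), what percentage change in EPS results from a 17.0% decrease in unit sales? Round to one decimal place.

Total contribution margin = 79,650 × R$74.35 = R$5,921,977.50.
Operating income = contribution − fixed costs = R$5,921,977.50 − R$1,934,400 = R$3,987,577.50.
Interest = R$1,090,080.00, so EBIT − I = R$2,897,497.50.
Degree of combined leverage = contribution ÷ (EBIT − I) = R$5,921,977.50 ÷ R$2,897,497.50 = 2.0438.
EPS therefore changes by 2.0438 × (-17.0%) = -34.7%.

-34.7%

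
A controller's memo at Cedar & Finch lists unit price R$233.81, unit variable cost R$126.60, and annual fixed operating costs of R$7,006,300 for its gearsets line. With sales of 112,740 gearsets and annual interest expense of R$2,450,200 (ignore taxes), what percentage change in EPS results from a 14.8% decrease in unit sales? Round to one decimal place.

-68.0%

At 112,740 units, contribution = 112,740 × R$107.21 = R$12,086,855.40.
Subtracting fixed costs: EBIT = R$12,086,855.40 − R$7,006,300 = R$5,080,555.40.
Interest = R$2,450,200.00, so EBIT − I = R$2,630,355.40.
DCL = total CM / (EBIT − I) = R$12,086,855.40 / R$2,630,355.40 = 4.5951.
EPS therefore changes by 4.5951 × (-14.8%) = -68.0%.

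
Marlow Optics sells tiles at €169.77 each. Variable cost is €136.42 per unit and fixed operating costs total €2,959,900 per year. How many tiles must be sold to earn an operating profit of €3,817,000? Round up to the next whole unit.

203,206 tiles

Contribution margin per unit = €169.77 − €136.42 = €33.35.
Units = (FC + target) / CM = (€2,959,900 + €3,817,000) / €33.35 = 203,205.40, so 203,206 tiles.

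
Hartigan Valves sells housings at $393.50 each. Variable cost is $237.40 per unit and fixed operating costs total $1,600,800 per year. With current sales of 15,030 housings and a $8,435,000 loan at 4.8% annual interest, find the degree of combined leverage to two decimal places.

Contribution at this volume is 15,030 × $156.10 = $2,346,183.00.
Subtracting fixed costs: EBIT = $2,346,183.00 − $1,600,800 = $745,383.00. Interest = $404,880.00, so EBIT − I = $340,503.00.
Degree of total leverage = total CM / (EBIT − interest) = $2,346,183.00 / $340,503.00 = 6.8903.

6.89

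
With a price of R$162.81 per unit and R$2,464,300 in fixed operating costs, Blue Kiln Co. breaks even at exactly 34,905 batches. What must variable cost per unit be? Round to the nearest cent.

Contribution per unit must be FC / Q = R$2,464,300 / 34,905 = R$70.6002.
Variable cost per unit = R$162.81 − R$70.6002 = R$92.21.

R$92.21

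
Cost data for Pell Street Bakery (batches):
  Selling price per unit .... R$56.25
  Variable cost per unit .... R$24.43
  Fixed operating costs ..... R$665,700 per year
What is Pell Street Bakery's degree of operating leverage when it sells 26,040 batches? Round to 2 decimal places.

5.09

At 26,040 units, contribution = 26,040 × R$31.82 = R$828,592.80.
EBIT = R$828,592.80 − R$665,700 = R$162,892.80.
DOL = contribution ÷ EBIT = R$828,592.80 ÷ R$162,892.80 = 5.0867.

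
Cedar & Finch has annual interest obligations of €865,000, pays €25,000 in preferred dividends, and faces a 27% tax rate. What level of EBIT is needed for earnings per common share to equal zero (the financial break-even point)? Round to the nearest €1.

€899,247

Preferred dividends are paid after tax, so their pre-tax equivalent is €25,000 ÷ (1 − 0.27) = €34,246.58.
EPS = 0 when EBIT covers interest plus the pre-tax preferred burden: €865,000 + €34,246.58 = €899,246.58.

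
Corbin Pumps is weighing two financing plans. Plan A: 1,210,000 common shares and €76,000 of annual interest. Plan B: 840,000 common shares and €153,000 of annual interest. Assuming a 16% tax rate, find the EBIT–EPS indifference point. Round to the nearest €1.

Set EPS_A = EPS_B: (EBIT − €76,000)(1 − 0.16) ÷ 1,210,000 = (EBIT − €153,000)(1 − 0.16) ÷ 840,000.
Cancelling (1 − t) and cross-multiplying: 840,000·(EBIT − 76,000) = 1,210,000·(EBIT − 153,000).
Solving, EBIT = (153,000·1,210,000 − 76,000·840,000) / (1,210,000 − 840,000) = 121,290,000,000 / 370,000 = 327,810.81.

€327,811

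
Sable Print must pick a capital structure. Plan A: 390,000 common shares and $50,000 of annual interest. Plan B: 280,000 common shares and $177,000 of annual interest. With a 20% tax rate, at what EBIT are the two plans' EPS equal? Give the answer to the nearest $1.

$500,273

Set EPS_A = EPS_B: (EBIT − $50,000)(1 − 0.20) ÷ 390,000 = (EBIT − $177,000)(1 − 0.20) ÷ 280,000.
The (1 − t) factor cancels: (EBIT − 50,000) × 280,000 = (EBIT − 177,000) × 390,000.
EBIT × (390,000 − 280,000) = 177,000 × 390,000 − 50,000 × 280,000 = 55,030,000,000, so EBIT = 55,030,000,000 ÷ 110,000 = 500,272.73.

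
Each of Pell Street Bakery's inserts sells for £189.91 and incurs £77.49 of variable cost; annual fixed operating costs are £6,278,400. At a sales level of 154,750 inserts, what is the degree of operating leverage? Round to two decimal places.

1.56

Contribution at this volume is 154,750 × £112.42 = £17,396,995.00.
Operating income = contribution − fixed costs = £17,396,995.00 − £6,278,400 = £11,118,595.00.
So DOL = total CM / EBIT = £17,396,995.00 / £11,118,595.00 = 1.5647.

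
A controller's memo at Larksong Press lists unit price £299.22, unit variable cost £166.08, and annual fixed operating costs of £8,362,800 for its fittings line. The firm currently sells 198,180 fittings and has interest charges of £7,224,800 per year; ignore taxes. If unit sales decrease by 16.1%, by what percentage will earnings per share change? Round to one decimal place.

-39.3%

At 198,180 units, contribution = 198,180 × £133.14 = £26,385,685.20.
EBIT = £26,385,685.20 − £8,362,800 = £18,022,885.20.
Interest = £7,224,800.00, so EBIT − I = £10,798,085.20.
Degree of combined leverage = contribution ÷ (EBIT − I) = £26,385,685.20 ÷ £10,798,085.20 = 2.4436.
%ΔEPS = DCL × %ΔSales = 2.4436 × -16.1% = -39.3%.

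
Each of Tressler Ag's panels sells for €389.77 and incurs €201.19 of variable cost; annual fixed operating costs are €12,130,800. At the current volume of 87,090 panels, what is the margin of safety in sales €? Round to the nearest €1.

€8,872,305

Unit CM = price − variable cost = €389.77 − €201.19 = €188.58. Break-even units = €12,130,800 ÷ €188.58 = 64,327.08; break-even revenue = 64,327.08 × €389.77 = €25,072,764.43.
Actual sales revenue = 87,090 × €389.77 = €33,945,069.30.
Margin of safety = €33,945,069.30 − €25,072,764.43 = €8,872,305.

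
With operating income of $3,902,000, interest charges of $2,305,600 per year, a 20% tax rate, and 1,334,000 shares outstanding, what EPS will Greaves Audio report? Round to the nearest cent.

$0.96

Interest = $2,305,600.00, so EBT = $3,902,000 − $2,305,600.00 = $1,596,400.00.
After tax at 20%: net income = $1,596,400.00 × 0.80 = $1,277,120.00.
EPS = $1,277,120.00 ÷ 1,334,000 = $0.96.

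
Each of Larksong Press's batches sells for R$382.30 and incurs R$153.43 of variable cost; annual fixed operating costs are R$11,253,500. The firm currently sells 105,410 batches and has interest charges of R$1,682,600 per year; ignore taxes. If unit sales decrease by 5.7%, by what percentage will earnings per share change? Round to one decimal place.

-12.3%

Total contribution margin = 105,410 × R$228.87 = R$24,125,186.70.
EBIT = R$24,125,186.70 − R$11,253,500 = R$12,871,686.70.
After interest of R$1,682,600.00, pre-tax earnings = R$11,189,086.70.
DCL = total CM / (EBIT − I) = R$24,125,186.70 / R$11,189,086.70 = 2.1561.
%ΔEPS = DCL × %ΔSales = 2.1561 × -5.7% = -12.3%.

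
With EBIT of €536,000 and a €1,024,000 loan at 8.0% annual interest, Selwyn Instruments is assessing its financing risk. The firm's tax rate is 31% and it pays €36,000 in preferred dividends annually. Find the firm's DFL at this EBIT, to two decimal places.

1.33

Annual interest charges come to €81,920.00.
Pre-tax preferred-dividend burden = €36,000 ÷ (1 − 0.31) = €52,173.91.
DFL = EBIT ÷ [EBIT − I − D_p/(1−t)] = €536,000 ÷ [€536,000 − €81,920.00 − €52,173.91] = €536,000 ÷ €401,906.09 = 1.3336.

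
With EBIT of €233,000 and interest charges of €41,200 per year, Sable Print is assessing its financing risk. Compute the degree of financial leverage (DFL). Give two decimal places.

1.21

Interest = €41,200.00.
Degree of financial leverage = EBIT / (EBIT − interest) = €233,000 / €191,800.00 = 1.2148.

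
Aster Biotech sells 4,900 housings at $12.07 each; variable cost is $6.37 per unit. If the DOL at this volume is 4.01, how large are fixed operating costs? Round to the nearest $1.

$20,965

At 4,900 units, contribution = 4,900 × $5.70 = $27,930.00.
DOL = contribution / EBIT, so EBIT = $27,930.00 / 4.01 = $6,965.09.
Fixed costs = CM − EBIT = $27,930.00 − $6,965.09 = $20,965.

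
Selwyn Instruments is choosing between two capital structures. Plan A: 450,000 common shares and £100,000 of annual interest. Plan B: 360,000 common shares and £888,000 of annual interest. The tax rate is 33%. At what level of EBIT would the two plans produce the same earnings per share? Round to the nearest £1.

At indifference, (EBIT − 100,000)(1 − t)/450,000 = (EBIT − 888,000)(1 − t)/360,000.
Cancelling (1 − t) and cross-multiplying: 360,000·(EBIT − 100,000) = 450,000·(EBIT − 888,000).
Solving, EBIT = (888,000·450,000 − 100,000·360,000) / (450,000 − 360,000) = 363,600,000,000 / 90,000 = 4,040,000.00.

£4,040,000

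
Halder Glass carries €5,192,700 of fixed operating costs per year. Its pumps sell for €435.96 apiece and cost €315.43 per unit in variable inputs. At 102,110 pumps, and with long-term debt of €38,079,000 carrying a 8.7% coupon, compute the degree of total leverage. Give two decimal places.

3.24

Contribution at this volume is 102,110 × €120.53 = €12,307,318.30.
Subtracting fixed costs: EBIT = €12,307,318.30 − €5,192,700 = €7,114,618.30. Interest = €3,312,873.00, so EBIT − I = €3,801,745.30.
DCL = contribution ÷ (EBIT − I) = €12,307,318.30 ÷ €3,801,745.30 = 3.2373.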